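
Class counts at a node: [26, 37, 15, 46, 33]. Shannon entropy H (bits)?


Probabilities: [26/157, 37/157, 15/157, 46/157, 33/157] ≈ [0.1656, 0.2357, 0.0955, 0.293, 0.2102]
H = -((26/157)·log₂(26/157) + (37/157)·log₂(37/157) + (15/157)·log₂(15/157) + (46/157)·log₂(46/157) + (33/157)·log₂(33/157))
  = 2.2366 bits

2.2366 bits


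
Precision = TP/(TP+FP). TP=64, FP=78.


Precision = TP/(TP+FP)
= 64/(64+78)
= 64/142 = 45.07%

45.07%


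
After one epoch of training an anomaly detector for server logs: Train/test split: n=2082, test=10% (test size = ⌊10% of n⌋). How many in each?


Test = ⌊2082·10/100⌋ = 208
Train = 2082 - 208 = 1874

Train: 1874, Test: 208


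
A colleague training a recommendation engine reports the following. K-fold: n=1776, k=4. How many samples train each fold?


Fold size = 1776/4 = 444
Training per fold = 1776 - 444 = 1332

1332


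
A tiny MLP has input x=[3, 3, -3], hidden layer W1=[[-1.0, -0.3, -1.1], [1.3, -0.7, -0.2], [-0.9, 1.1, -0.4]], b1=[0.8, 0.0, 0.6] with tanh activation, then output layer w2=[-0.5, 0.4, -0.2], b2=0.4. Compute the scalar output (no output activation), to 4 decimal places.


z1[0] = (-1.0)·(3) + (-0.3)·(3) + (-1.1)·(-3) + 0.8 = 0.2
z1[1] = (1.3)·(3) + (-0.7)·(3) + (-0.2)·(-3) + 0.0 = 2.4
z1[2] = (-0.9)·(3) + (1.1)·(3) + (-0.4)·(-3) + 0.6 = 2.4
h = tanh(z1) = [0.1974, 0.9837, 0.9837]
output = (-0.5)·(0.1974) + (0.4)·(0.9837) + (-0.2)·(0.9837) + 0.4 = 0.498

0.498


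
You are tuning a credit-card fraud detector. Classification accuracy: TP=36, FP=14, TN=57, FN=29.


Accuracy = (TP+TN)/(TP+TN+FP+FN)
= (36+57)/(136)
= 93/136 = 68.38%

68.38%


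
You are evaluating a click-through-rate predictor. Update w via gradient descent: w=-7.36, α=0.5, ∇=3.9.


w_new = w - α·∇
= -7.36 - 0.5·3.9
= -7.36 - 1.95
= -9.31

-9.31


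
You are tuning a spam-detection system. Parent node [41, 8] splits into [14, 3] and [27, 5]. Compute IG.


Parent = [41, 8], H_parent = 0.6421
H_left = 0.6723 (n=17), H_right = 0.6253 (n=32)
H_children = (17/49)·0.6723 + (32/49)·0.6253 = 0.6416
IG = 0.6421 - 0.6416 = 0.0005

0.0005


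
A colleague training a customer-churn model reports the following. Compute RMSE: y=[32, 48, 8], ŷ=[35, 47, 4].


MSE = 26/3 = 8.6667
RMSE = √(26/3) = 2.9439

2.9439


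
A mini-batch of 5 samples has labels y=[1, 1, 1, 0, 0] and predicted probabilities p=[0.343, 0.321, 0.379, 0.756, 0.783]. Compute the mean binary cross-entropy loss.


L[0] = -ln(0.343) = 1.07
L[1] = -ln(0.321) = 1.1363
L[2] = -ln(0.379) = 0.9702
L[3] = -ln(1-0.756) = -ln(0.244) = 1.4106
L[4] = -ln(1-0.783) = -ln(0.217) = 1.5279
mean = (1.07 + 1.1363 + 0.9702 + 1.4106 + 1.5279)/5 = 1.223

1.223


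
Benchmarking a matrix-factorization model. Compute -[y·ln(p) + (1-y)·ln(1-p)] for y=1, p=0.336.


BCE = -[y·ln(p) + (1-y)·ln(1-p)]
= -1·ln(0.336) - 0
= -ln(0.336) = 1.0906

1.0906


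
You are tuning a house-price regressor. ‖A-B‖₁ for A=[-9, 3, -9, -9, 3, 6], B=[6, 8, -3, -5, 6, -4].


d = |-9-6| + |3-8| + |-9+ 3| + |-9+ 5| + |3-6| + |6+ 4|
  = 15 + 5 + 6 + 4 + 3 + 10
  = 43

43


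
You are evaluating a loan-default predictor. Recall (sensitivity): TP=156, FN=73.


Recall = TP/(TP+FN)
= 156/(156+73)
= 156/229 = 68.12%

68.12%


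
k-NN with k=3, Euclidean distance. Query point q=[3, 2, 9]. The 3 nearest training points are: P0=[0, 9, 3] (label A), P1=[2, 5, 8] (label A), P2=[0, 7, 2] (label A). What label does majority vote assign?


d(q,P0) = 9.6954  (label A)
d(q,P1) = 3.3166  (label A)
d(q,P2) = 9.1104  (label A)
Votes: A=3, B=0
Majority → A

A


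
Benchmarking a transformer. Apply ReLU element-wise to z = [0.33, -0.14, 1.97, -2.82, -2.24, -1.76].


ReLU(0.33) = max(0, 0.33) = 0.33
ReLU(-0.14) = max(0, -0.14) = 0.0
ReLU(1.97) = max(0, 1.97) = 1.97
ReLU(-2.82) = max(0, -2.82) = 0.0
ReLU(-2.24) = max(0, -2.24) = 0.0
ReLU(-1.76) = max(0, -1.76) = 0.0
result = [0.33, 0.0, 1.97, 0.0, 0.0, 0.0]

[0.33, 0.0, 1.97, 0.0, 0.0, 0.0]


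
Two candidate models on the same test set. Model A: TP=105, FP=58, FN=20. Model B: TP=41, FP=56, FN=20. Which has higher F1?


Model A: P=105/163=0.6442, R=105/125=0.84, F1=2PR/(P+R)=2TP/(2TP+FP+FN)=210/288=0.7292
Model B: P=41/97=0.4227, R=41/61=0.6721, F1=2PR/(P+R)=2TP/(2TP+FP+FN)=82/158=0.519
0.7292 > 0.519 → Model A

Model A


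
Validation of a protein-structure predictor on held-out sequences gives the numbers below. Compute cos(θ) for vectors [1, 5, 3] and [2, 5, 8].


A·B = 1·2 + 5·5 + 3·8 = 51
‖A‖ = √35 = 5.9161, ‖B‖ = √93 = 9.6437
cos = 51/(√35·√93) = 51/√3255 = 0.8939

0.8939


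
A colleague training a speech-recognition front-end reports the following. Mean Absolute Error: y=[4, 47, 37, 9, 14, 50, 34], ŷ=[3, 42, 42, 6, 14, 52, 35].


Absolute errors: |4-3|=1, |47-42|=5, |37-42|=5, |9-6|=3, |14-14|=0, |50-52|=2, |34-35|=1
Sum = 17
MAE = 17/7 = 17/7

17/7


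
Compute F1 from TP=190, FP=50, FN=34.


Precision = 190/240 = 0.7917
Recall = 190/224 = 0.8482
F1 = 2·P·R/(P+R) = 2·TP/(2·TP+FP+FN) = 380/(380+50+34) = 380/464 = 0.819

0.819


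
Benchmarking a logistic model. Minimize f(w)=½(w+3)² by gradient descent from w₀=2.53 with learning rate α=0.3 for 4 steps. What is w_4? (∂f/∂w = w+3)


step 1: grad = 2.53+3 = 5.53; w = 2.53 - 0.3·(5.53) = 0.871
step 2: grad = 0.871+3 = 3.871; w = 0.871 - 0.3·(3.871) = -0.2903
step 3: grad = -0.2903+3 = 2.7097; w = -0.2903 - 0.3·(2.7097) = -1.10321
step 4: grad = -1.10321+3 = 1.89679; w = -1.10321 - 0.3·(1.89679) = -1.672247

-1.672247


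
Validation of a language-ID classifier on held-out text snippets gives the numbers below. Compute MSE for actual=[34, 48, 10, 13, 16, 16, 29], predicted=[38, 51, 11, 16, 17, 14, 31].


Squared errors: (34-38)²=16, (48-51)²=9, (10-11)²=1, (13-16)²=9, (16-17)²=1, (16-14)²=4, (29-31)²=4
Sum = 44
MSE = 44/7 = 44/7

44/7


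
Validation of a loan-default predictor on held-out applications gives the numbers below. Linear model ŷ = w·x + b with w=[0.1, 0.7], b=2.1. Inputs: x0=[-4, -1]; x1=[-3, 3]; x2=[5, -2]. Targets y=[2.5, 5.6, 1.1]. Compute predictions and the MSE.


ŷ0 = (0.1)·(-4) + (0.7)·(-1) + 2.1 = 1.0
ŷ1 = (0.1)·(-3) + (0.7)·(3) + 2.1 = 3.9
ŷ2 = (0.1)·(5) + (0.7)·(-2) + 2.1 = 1.2
errors² = [2.25, 2.89, 0.01]
MSE = 5.1500/3 = 1.7167

1.7167


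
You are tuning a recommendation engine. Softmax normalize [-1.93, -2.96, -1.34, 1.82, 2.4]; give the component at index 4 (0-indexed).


Exponentials: e^-1.93=0.1451, e^-2.96=0.0518, e^-1.34=0.2618, e^1.82=6.1719, e^2.4=11.0232
Sum = 17.6538
Softmax = [0.0082, 0.0029, 0.0148, 0.3496, 0.6244]
p[4] = 11.0232/17.6538 = 0.6244

0.6244


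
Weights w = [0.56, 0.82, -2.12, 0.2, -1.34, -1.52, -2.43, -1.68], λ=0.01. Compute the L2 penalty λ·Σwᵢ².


‖w‖₂² = (0.56)² + (0.82)² + (-2.12)² + (0.2)² + (-1.34)² + (-1.52)² + (-2.43)² + (-1.68)²
     = 0.3136 + 0.6724 + 4.4944 + 0.04 + 1.7956 + 2.3104 + 5.9049 + 2.8224
     = 18.3537
λ·‖w‖₂² = 0.01·18.3537 = 0.183537

0.183537


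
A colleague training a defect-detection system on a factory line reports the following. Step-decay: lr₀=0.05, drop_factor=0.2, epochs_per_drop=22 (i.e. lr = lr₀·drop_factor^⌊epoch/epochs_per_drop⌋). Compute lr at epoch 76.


n_drops = ⌊76/22⌋ = 3
lr = 0.05·0.2^3 = 0.05·0.008 = 0.0004

0.0004


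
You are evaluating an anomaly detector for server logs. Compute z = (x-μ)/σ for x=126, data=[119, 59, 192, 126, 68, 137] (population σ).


μ = 116.8333, σ = 44.4875
z = (126 - 116.8333)/44.4875 = 0.2061

0.2061


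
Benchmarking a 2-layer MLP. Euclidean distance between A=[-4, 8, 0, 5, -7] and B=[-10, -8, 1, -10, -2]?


d = √((-4+ 10)² + (8+ 8)² + (0-1)² + (5+ 10)² + (-7+ 2)²)
  = √(36 + 256 + 1 + 225 + 25)
  = √543 = 23.3024

23.3024


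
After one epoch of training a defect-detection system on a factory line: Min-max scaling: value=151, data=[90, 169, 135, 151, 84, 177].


min=84, max=177
(151-84)/(177-84) = 67/93 = 0.7204

0.7204


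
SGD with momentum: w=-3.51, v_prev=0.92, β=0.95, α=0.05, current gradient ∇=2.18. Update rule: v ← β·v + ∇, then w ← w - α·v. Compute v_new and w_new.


v_new = 0.95·0.92 + 2.18 = 0.874 + 2.18 = 3.054
w_new = -3.51 - 0.05·3.054 = -3.51 - 0.1527 = -3.6627

v_new=3.054, w_new=-3.6627


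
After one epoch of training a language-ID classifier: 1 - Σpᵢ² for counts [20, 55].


Probabilities: [20/75, 55/75] ≈ [0.2667, 0.7333]
Σpᵢ² = (400 + 3025)/75² = 3425/5625
Gini = 1 - Σpᵢ² = 1 - 3425/5625 = 0.3911

0.3911


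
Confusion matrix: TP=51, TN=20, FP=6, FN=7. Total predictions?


Total = TP + TN + FP + FN
= 51 + 20 + 6 + 7
= 84
(Predicted positive: 57, predicted negative: 27)

84


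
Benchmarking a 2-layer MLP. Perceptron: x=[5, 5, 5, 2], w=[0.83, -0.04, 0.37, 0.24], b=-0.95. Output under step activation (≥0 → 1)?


z = (5)·(0.83) + (5)·(-0.04) + (5)·(0.37) + (2)·(0.24) - 0.95
  = 5.33
step(z) = 1 (z≥0)

1


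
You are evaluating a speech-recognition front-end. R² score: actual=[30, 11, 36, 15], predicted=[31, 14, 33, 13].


ȳ = 23
SS_res = Σ(y-ŷ)² = 23
SS_tot = Σ(y-ȳ)² = 426
R² = 1 - SS_res/SS_tot = 1 - 0.054 = 0.946

0.946


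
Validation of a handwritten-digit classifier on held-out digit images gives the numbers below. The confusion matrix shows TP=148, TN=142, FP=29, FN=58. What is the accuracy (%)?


Accuracy = (TP+TN)/(TP+TN+FP+FN)
= (148+142)/(377)
= 290/377 = 76.92%

76.92%


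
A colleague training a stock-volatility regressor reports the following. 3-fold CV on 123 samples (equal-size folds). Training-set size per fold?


Fold size = 123/3 = 41
Training per fold = 123 - 41 = 82

82


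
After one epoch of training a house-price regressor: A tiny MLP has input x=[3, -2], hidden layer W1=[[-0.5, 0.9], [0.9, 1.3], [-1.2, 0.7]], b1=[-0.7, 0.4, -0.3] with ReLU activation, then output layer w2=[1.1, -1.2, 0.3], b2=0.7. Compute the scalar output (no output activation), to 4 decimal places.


z1[0] = (-0.5)·(3) + (0.9)·(-2) - 0.7 = -4.0
z1[1] = (0.9)·(3) + (1.3)·(-2) + 0.4 = 0.5
z1[2] = (-1.2)·(3) + (0.7)·(-2) - 0.3 = -5.3
h = ReLU(z1) = [0.0, 0.5, 0.0]
output = (1.1)·(0.0) + (-1.2)·(0.5) + (0.3)·(0.0) + 0.7 = 0.1

0.1


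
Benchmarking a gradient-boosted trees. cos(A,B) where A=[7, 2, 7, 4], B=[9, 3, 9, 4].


A·B = 7·9 + 2·3 + 7·9 + 4·4 = 148
‖A‖ = √118 = 10.8628, ‖B‖ = √187 = 13.6748
cos = 148/(√118·√187) = 148/√22066 = 0.9963

0.9963


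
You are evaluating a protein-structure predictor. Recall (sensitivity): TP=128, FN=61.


Recall = TP/(TP+FN)
= 128/(128+61)
= 128/189 = 67.72%

67.72%


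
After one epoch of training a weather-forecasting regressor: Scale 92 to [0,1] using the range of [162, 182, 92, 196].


min=92, max=196
(92-92)/(196-92) = 0/104 = 0.0

0.0


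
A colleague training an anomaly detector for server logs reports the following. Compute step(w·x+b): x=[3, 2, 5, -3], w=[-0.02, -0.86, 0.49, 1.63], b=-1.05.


z = (3)·(-0.02) + (2)·(-0.86) + (5)·(0.49) + (-3)·(1.63) - 1.05
  = -5.27
step(z) = 0 (z<0)

0


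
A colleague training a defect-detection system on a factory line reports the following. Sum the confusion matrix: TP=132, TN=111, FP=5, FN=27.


Total = TP + TN + FP + FN
= 132 + 111 + 5 + 27
= 275
(Predicted positive: 137, predicted negative: 138)

275


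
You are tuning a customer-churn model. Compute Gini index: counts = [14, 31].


Probabilities: [14/45, 31/45] ≈ [0.3111, 0.6889]
Σpᵢ² = (196 + 961)/45² = 1157/2025
Gini = 1 - Σpᵢ² = 1 - 1157/2025 = 0.4286

0.4286


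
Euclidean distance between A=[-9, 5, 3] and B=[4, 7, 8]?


d = √((-9-4)² + (5-7)² + (3-8)²)
  = √(169 + 4 + 25)
  = √198 = 14.0712

14.0712


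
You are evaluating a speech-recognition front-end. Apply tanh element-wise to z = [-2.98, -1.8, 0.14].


tanh(-2.98) = -0.9949
tanh(-1.8) = -0.9468
tanh(0.14) = 0.1391
result = [-0.9949, -0.9468, 0.1391]

[-0.9949, -0.9468, 0.1391]


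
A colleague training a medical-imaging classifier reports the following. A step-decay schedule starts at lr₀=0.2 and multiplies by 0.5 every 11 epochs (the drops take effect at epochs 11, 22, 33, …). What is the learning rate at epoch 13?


n_drops = ⌊13/11⌋ = 1
lr = 0.2·0.5^1 = 0.2·0.5 = 0.1

0.1


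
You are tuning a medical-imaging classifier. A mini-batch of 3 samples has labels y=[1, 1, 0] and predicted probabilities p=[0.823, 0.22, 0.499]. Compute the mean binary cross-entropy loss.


L[0] = -ln(0.823) = 0.1948
L[1] = -ln(0.22) = 1.5141
L[2] = -ln(1-0.499) = -ln(0.501) = 0.6911
mean = (0.1948 + 1.5141 + 0.6911)/3 = 0.8

0.8


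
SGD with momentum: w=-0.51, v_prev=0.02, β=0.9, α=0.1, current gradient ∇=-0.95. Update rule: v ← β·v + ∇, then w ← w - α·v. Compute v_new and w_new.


v_new = 0.9·0.02 - 0.95 = 0.018 - 0.95 = -0.932
w_new = -0.51 - 0.1·-0.932 = -0.51 + 0.0932 = -0.4168

v_new=-0.932, w_new=-0.4168


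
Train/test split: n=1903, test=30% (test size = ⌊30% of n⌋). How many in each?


Test = ⌊1903·30/100⌋ = 570
Train = 1903 - 570 = 1333

Train: 1333, Test: 570


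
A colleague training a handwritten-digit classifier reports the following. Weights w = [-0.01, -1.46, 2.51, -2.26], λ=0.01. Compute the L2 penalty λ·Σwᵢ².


‖w‖₂² = (-0.01)² + (-1.46)² + (2.51)² + (-2.26)²
     = 0.0001 + 2.1316 + 6.3001 + 5.1076
     = 13.5394
λ·‖w‖₂² = 0.01·13.5394 = 0.135394

0.135394


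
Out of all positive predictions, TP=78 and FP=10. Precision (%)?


Precision = TP/(TP+FP)
= 78/(78+10)
= 78/88 = 88.64%

88.64%


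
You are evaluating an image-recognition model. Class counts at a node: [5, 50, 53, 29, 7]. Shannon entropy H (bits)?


Probabilities: [5/144, 50/144, 53/144, 29/144, 7/144] ≈ [0.0347, 0.3472, 0.3681, 0.2014, 0.0486]
H = -((5/144)·log₂(5/144) + (50/144)·log₂(50/144) + (53/144)·log₂(53/144) + (29/144)·log₂(29/144) + (7/144)·log₂(7/144))
  = 1.9066 bits

1.9066 bits


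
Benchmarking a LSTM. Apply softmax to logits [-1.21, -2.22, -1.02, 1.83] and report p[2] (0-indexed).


Exponentials: e^-1.21=0.2982, e^-2.22=0.1086, e^-1.02=0.3606, e^1.83=6.2339
Sum = 7.0013
Softmax = [0.0426, 0.0155, 0.0515, 0.8904]
p[2] = 0.3606/7.0013 = 0.0515

0.0515


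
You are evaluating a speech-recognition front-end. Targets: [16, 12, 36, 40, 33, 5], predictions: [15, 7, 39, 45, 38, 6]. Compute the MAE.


Absolute errors: |16-15|=1, |12-7|=5, |36-39|=3, |40-45|=5, |33-38|=5, |5-6|=1
Sum = 20
MAE = 20/6 = 10/3

10/3


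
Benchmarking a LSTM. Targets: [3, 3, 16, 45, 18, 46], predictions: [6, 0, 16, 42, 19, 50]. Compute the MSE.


Squared errors: (3-6)²=9, (3-0)²=9, (16-16)²=0, (45-42)²=9, (18-19)²=1, (46-50)²=16
Sum = 44
MSE = 44/6 = 22/3

22/3


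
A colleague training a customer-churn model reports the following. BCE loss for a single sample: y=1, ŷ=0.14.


BCE = -[y·ln(p) + (1-y)·ln(1-p)]
= -1·ln(0.14) - 0
= -ln(0.14) = 1.9661

1.9661


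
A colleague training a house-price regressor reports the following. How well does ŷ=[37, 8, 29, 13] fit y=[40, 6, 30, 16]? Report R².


ȳ = 23
SS_res = Σ(y-ŷ)² = 23
SS_tot = Σ(y-ȳ)² = 676
R² = 1 - SS_res/SS_tot = 1 - 0.034 = 0.966

0.966


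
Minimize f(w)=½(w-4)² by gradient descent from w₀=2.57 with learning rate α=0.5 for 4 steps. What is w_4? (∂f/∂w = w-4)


step 1: grad = 2.57-4 = -1.43; w = 2.57 - 0.5·(-1.43) = 3.285
step 2: grad = 3.285-4 = -0.715; w = 3.285 - 0.5·(-0.715) = 3.6425
step 3: grad = 3.6425-4 = -0.3575; w = 3.6425 - 0.5·(-0.3575) = 3.82125
step 4: grad = 3.82125-4 = -0.17875; w = 3.82125 - 0.5·(-0.17875) = 3.910625

3.910625


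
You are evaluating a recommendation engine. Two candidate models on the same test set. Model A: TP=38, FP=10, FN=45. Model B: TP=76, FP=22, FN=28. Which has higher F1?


Model A: P=38/48=0.7917, R=38/83=0.4578, F1=2PR/(P+R)=2TP/(2TP+FP+FN)=76/131=0.5802
Model B: P=76/98=0.7755, R=76/104=0.7308, F1=2PR/(P+R)=2TP/(2TP+FP+FN)=152/202=0.7525
0.5802 < 0.7525 → Model B

Model B


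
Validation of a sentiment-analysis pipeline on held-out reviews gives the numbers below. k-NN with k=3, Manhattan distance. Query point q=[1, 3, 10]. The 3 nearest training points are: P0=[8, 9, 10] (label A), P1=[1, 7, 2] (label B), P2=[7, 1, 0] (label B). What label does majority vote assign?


d(q,P0) = 13  (label A)
d(q,P1) = 12  (label B)
d(q,P2) = 18  (label B)
Votes: A=1, B=2
Majority → B

B


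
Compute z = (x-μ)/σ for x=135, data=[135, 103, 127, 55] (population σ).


μ = 105, σ = 31.1769
z = (135 - 105)/31.1769 = 0.9623

0.9623


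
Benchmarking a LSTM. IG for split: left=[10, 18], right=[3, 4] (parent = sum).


Parent = [13, 22], H_parent = 0.9518
H_left = 0.9403 (n=28), H_right = 0.9852 (n=7)
H_children = (28/35)·0.9403 + (7/35)·0.9852 = 0.9493
IG = 0.9518 - 0.9493 = 0.0025

0.0025


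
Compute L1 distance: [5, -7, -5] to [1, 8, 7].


d = |5-1| + |-7-8| + |-5-7|
  = 4 + 15 + 12
  = 31

31


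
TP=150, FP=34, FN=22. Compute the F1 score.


Precision = 150/184 = 0.8152
Recall = 150/172 = 0.8721
F1 = 2·P·R/(P+R) = 2·TP/(2·TP+FP+FN) = 300/(300+34+22) = 300/356 = 0.8427

0.8427


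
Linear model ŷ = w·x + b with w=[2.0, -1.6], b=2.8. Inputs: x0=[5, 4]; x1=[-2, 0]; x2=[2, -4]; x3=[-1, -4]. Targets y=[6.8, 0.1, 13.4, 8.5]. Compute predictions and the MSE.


ŷ0 = (2.0)·(5) + (-1.6)·(4) + 2.8 = 6.4
ŷ1 = (2.0)·(-2) + (-1.6)·(0) + 2.8 = -1.2
ŷ2 = (2.0)·(2) + (-1.6)·(-4) + 2.8 = 13.2
ŷ3 = (2.0)·(-1) + (-1.6)·(-4) + 2.8 = 7.2
errors² = [0.16, 1.69, 0.04, 1.69]
MSE = 3.5800/4 = 0.895

0.895


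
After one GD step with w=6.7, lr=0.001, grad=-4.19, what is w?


w_new = w - α·∇
= 6.7 - 0.001·-4.19
= 6.7 + 0.00419
= 6.70419

6.70419


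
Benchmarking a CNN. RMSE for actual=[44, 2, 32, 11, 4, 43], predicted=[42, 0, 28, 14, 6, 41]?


MSE = 41/6 = 6.8333
RMSE = √(41/6) = 2.6141

2.6141


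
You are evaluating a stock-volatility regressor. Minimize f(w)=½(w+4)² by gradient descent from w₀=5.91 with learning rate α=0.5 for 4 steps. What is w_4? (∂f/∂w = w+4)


step 1: grad = 5.91+4 = 9.91; w = 5.91 - 0.5·(9.91) = 0.955
step 2: grad = 0.955+4 = 4.955; w = 0.955 - 0.5·(4.955) = -1.5225
step 3: grad = -1.5225+4 = 2.4775; w = -1.5225 - 0.5·(2.4775) = -2.76125
step 4: grad = -2.76125+4 = 1.23875; w = -2.76125 - 0.5·(1.23875) = -3.380625

-3.380625


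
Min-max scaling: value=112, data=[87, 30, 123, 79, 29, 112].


min=29, max=123
(112-29)/(123-29) = 83/94 = 0.883

0.883


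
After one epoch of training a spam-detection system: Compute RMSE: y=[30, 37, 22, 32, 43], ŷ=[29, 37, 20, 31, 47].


MSE = 22/5 = 4.4
RMSE = √(22/5) = 2.0976

2.0976


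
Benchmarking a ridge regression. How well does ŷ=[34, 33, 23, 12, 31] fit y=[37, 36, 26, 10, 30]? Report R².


ȳ = 27.8
SS_res = Σ(y-ŷ)² = 32
SS_tot = Σ(y-ȳ)² = 476.8
R² = 1 - SS_res/SS_tot = 1 - 0.0671 = 0.9329

0.9329


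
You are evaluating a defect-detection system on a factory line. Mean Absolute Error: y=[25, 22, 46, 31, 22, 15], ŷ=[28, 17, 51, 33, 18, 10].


Absolute errors: |25-28|=3, |22-17|=5, |46-51|=5, |31-33|=2, |22-18|=4, |15-10|=5
Sum = 24
MAE = 24/6 = 4

4


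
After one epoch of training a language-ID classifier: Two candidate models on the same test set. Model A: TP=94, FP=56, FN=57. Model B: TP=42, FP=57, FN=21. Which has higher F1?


Model A: P=94/150=0.6267, R=94/151=0.6225, F1=2PR/(P+R)=2TP/(2TP+FP+FN)=188/301=0.6246
Model B: P=42/99=0.4242, R=42/63=0.6667, F1=2PR/(P+R)=2TP/(2TP+FP+FN)=84/162=0.5185
0.6246 > 0.5185 → Model A

Model A


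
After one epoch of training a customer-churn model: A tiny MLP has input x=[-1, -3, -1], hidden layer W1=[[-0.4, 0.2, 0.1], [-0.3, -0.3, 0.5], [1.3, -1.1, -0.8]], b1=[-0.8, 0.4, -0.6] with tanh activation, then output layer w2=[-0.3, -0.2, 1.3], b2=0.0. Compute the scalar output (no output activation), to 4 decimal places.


z1[0] = (-0.4)·(-1) + (0.2)·(-3) + (0.1)·(-1) - 0.8 = -1.1
z1[1] = (-0.3)·(-1) + (-0.3)·(-3) + (0.5)·(-1) + 0.4 = 1.1
z1[2] = (1.3)·(-1) + (-1.1)·(-3) + (-0.8)·(-1) - 0.6 = 2.2
h = tanh(z1) = [-0.8005, 0.8005, 0.9757]
output = (-0.3)·(-0.8005) + (-0.2)·(0.8005) + (1.3)·(0.9757) + 0.0 = 1.3485

1.3485


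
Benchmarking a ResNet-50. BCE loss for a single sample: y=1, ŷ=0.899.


BCE = -[y·ln(p) + (1-y)·ln(1-p)]
= -1·ln(0.899) - 0
= -ln(0.899) = 0.1065

0.1065


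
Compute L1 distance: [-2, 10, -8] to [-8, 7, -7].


d = |-2+ 8| + |10-7| + |-8+ 7|
  = 6 + 3 + 1
  = 10

10


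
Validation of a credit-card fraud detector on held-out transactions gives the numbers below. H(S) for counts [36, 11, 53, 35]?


Probabilities: [36/135, 11/135, 53/135, 35/135] ≈ [0.2667, 0.0815, 0.3926, 0.2593]
H = -((36/135)·log₂(36/135) + (11/135)·log₂(11/135) + (53/135)·log₂(53/135) + (35/135)·log₂(35/135))
  = 1.8377 bits

1.8377 bits


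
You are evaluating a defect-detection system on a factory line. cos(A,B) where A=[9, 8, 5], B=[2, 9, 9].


A·B = 9·2 + 8·9 + 5·9 = 135
‖A‖ = √170 = 13.0384, ‖B‖ = √166 = 12.8841
cos = 135/(√170·√166) = 135/√28220 = 0.8036

0.8036


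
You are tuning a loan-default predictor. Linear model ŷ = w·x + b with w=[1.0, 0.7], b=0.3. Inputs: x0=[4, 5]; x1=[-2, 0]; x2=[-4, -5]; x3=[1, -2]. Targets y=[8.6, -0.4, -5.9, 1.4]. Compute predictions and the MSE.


ŷ0 = (1.0)·(4) + (0.7)·(5) + 0.3 = 7.8
ŷ1 = (1.0)·(-2) + (0.7)·(0) + 0.3 = -1.7
ŷ2 = (1.0)·(-4) + (0.7)·(-5) + 0.3 = -7.2
ŷ3 = (1.0)·(1) + (0.7)·(-2) + 0.3 = -0.1
errors² = [0.64, 1.69, 1.69, 2.25]
MSE = 6.2700/4 = 1.5675

1.5675


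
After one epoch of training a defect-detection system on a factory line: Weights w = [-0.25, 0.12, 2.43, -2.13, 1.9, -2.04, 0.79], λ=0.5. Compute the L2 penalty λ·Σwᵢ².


‖w‖₂² = (-0.25)² + (0.12)² + (2.43)² + (-2.13)² + (1.9)² + (-2.04)² + (0.79)²
     = 0.0625 + 0.0144 + 5.9049 + 4.5369 + 3.61 + 4.1616 + 0.6241
     = 18.9144
λ·‖w‖₂² = 0.5·18.9144 = 9.4572

9.4572


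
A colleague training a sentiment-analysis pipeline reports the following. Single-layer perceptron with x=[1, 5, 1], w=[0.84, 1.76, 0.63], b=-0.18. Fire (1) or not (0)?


z = (1)·(0.84) + (5)·(1.76) + (1)·(0.63) - 0.18
  = 10.09
step(z) = 1 (z≥0)

1


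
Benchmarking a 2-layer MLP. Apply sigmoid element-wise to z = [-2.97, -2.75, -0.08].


σ(-2.97) = 1/(1+e^2.97) = 0.0488
σ(-2.75) = 1/(1+e^2.75) = 0.0601
σ(-0.08) = 1/(1+e^0.08) = 0.48
result = [0.0488, 0.0601, 0.48]

[0.0488, 0.0601, 0.48]


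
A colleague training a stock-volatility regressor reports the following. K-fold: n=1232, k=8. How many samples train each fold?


Fold size = 1232/8 = 154
Training per fold = 1232 - 154 = 1078

1078


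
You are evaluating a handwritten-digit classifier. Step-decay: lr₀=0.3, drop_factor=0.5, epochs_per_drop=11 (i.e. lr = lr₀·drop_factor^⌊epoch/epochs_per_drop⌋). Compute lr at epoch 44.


n_drops = ⌊44/11⌋ = 4
lr = 0.3·0.5^4 = 0.3·0.0625 = 0.01875

0.01875


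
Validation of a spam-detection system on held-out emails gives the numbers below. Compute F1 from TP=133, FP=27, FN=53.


Precision = 133/160 = 0.8313
Recall = 133/186 = 0.7151
F1 = 2·P·R/(P+R) = 2·TP/(2·TP+FP+FN) = 266/(266+27+53) = 266/346 = 0.7688

0.7688


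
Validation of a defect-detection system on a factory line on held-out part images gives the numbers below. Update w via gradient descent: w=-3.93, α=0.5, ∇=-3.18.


w_new = w - α·∇
= -3.93 - 0.5·-3.18
= -3.93 + 1.59
= -2.34

-2.34


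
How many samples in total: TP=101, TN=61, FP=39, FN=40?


Total = TP + TN + FP + FN
= 101 + 61 + 39 + 40
= 241
(Predicted positive: 140, predicted negative: 101)

241


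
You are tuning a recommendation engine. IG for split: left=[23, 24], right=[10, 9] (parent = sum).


Parent = [33, 33], H_parent = 1
H_left = 0.9997 (n=47), H_right = 0.998 (n=19)
H_children = (47/66)·0.9997 + (19/66)·0.998 = 0.9992
IG = 1 - 0.9992 = 0.0008

0.0008


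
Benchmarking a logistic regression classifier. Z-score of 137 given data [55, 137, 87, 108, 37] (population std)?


μ = 84.8, σ = 35.8909
z = (137 - 84.8)/35.8909 = 1.4544

1.4544


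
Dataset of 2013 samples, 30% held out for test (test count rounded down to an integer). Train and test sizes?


Test = ⌊2013·30/100⌋ = 603
Train = 2013 - 603 = 1410

Train: 1410, Test: 603


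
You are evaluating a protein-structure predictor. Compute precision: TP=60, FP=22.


Precision = TP/(TP+FP)
= 60/(60+22)
= 60/82 = 73.17%

73.17%


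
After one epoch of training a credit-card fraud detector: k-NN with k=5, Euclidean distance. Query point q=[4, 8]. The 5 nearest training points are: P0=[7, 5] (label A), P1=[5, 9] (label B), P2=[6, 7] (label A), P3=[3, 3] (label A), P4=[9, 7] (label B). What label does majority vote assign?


d(q,P0) = 4.2426  (label A)
d(q,P1) = 1.4142  (label B)
d(q,P2) = 2.2361  (label A)
d(q,P3) = 5.099  (label A)
d(q,P4) = 5.099  (label B)
Votes: A=3, B=2
Majority → A

A


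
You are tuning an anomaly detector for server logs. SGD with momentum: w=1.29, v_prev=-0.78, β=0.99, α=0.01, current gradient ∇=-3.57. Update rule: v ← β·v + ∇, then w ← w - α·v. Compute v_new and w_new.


v_new = 0.99·-0.78 - 3.57 = -0.7722 - 3.57 = -4.3422
w_new = 1.29 - 0.01·-4.3422 = 1.29 + 0.043422 = 1.333422

v_new=-4.3422, w_new=1.333422


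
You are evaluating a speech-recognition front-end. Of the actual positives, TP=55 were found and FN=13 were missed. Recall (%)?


Recall = TP/(TP+FN)
= 55/(55+13)
= 55/68 = 80.88%

80.88%


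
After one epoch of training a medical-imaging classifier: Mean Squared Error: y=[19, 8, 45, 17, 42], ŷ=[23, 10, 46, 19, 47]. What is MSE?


Squared errors: (19-23)²=16, (8-10)²=4, (45-46)²=1, (17-19)²=4, (42-47)²=25
Sum = 50
MSE = 50/5 = 10

10


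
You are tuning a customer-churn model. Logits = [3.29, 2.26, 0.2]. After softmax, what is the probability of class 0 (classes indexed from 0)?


Exponentials: e^3.29=26.8429, e^2.26=9.5831, e^0.2=1.2214
Sum = 37.6474
Softmax = [0.713, 0.2545, 0.0324]
p[0] = 26.8429/37.6474 = 0.713

0.713


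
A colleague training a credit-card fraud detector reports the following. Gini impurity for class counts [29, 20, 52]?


Probabilities: [29/101, 20/101, 52/101] ≈ [0.2871, 0.198, 0.5149]
Σpᵢ² = (841 + 400 + 2704)/101² = 3945/10201
Gini = 1 - Σpᵢ² = 1 - 3945/10201 = 0.6133

0.6133


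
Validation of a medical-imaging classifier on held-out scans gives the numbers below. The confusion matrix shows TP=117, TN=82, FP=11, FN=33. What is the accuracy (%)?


Accuracy = (TP+TN)/(TP+TN+FP+FN)
= (117+82)/(243)
= 199/243 = 81.89%

81.89%


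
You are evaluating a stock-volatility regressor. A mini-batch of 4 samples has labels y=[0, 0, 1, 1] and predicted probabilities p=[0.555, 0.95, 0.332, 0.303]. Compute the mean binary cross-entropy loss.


L[0] = -ln(1-0.555) = -ln(0.445) = 0.8097
L[1] = -ln(1-0.95) = -ln(0.05) = 2.9957
L[2] = -ln(0.332) = 1.1026
L[3] = -ln(0.303) = 1.194
mean = (0.8097 + 2.9957 + 1.1026 + 1.194)/4 = 1.5255

1.5255


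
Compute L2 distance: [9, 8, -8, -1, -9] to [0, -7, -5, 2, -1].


d = √((9-0)² + (8+ 7)² + (-8+ 5)² + (-1-2)² + (-9+ 1)²)
  = √(81 + 225 + 9 + 9 + 64)
  = √388 = 19.6977

19.6977


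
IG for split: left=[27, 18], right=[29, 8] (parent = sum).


Parent = [56, 26], H_parent = 0.9012
H_left = 0.971 (n=45), H_right = 0.7532 (n=37)
H_children = (45/82)·0.971 + (37/82)·0.7532 = 0.8727
IG = 0.9012 - 0.8727 = 0.0285

0.0285


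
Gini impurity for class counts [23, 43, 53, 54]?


Probabilities: [23/173, 43/173, 53/173, 54/173] ≈ [0.1329, 0.2486, 0.3064, 0.3121]
Σpᵢ² = (529 + 1849 + 2809 + 2916)/173² = 8103/29929
Gini = 1 - Σpᵢ² = 1 - 8103/29929 = 0.7293

0.7293


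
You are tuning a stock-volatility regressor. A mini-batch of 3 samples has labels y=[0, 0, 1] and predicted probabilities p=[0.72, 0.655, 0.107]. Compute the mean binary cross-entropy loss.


L[0] = -ln(1-0.72) = -ln(0.28) = 1.273
L[1] = -ln(1-0.655) = -ln(0.345) = 1.0642
L[2] = -ln(0.107) = 2.2349
mean = (1.273 + 1.0642 + 2.2349)/3 = 1.524

1.524


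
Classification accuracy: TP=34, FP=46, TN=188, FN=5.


Accuracy = (TP+TN)/(TP+TN+FP+FN)
= (34+188)/(273)
= 222/273 = 81.32%

81.32%


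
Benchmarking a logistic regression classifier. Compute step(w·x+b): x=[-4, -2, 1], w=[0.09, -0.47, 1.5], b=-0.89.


z = (-4)·(0.09) + (-2)·(-0.47) + (1)·(1.5) - 0.89
  = 1.19
step(z) = 1 (z≥0)

1


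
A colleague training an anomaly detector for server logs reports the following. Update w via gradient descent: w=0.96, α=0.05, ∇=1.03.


w_new = w - α·∇
= 0.96 - 0.05·1.03
= 0.96 - 0.0515
= 0.9085

0.9085


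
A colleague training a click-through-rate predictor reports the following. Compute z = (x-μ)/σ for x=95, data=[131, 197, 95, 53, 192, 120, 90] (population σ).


μ = 125.4286, σ = 49.341
z = (95 - 125.4286)/49.341 = -0.6167

-0.6167


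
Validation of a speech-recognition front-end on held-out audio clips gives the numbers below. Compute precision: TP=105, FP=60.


Precision = TP/(TP+FP)
= 105/(105+60)
= 105/165 = 63.64%

63.64%


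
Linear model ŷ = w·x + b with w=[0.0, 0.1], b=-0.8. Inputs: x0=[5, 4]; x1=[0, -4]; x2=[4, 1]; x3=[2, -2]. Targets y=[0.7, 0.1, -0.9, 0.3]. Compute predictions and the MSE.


ŷ0 = (0.0)·(5) + (0.1)·(4) - 0.8 = -0.4
ŷ1 = (0.0)·(0) + (0.1)·(-4) - 0.8 = -1.2
ŷ2 = (0.0)·(4) + (0.1)·(1) - 0.8 = -0.7
ŷ3 = (0.0)·(2) + (0.1)·(-2) - 0.8 = -1.0
errors² = [1.21, 1.69, 0.04, 1.69]
MSE = 4.6300/4 = 1.1575

1.1575


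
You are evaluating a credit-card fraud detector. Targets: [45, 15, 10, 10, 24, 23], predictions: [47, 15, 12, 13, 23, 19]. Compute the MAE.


Absolute errors: |45-47|=2, |15-15|=0, |10-12|=2, |10-13|=3, |24-23|=1, |23-19|=4
Sum = 12
MAE = 12/6 = 2

2


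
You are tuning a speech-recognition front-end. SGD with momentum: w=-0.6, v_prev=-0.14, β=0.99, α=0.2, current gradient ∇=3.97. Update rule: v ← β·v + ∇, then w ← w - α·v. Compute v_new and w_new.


v_new = 0.99·-0.14 + 3.97 = -0.1386 + 3.97 = 3.8314
w_new = -0.6 - 0.2·3.8314 = -0.6 - 0.76628 = -1.36628

v_new=3.8314, w_new=-1.36628


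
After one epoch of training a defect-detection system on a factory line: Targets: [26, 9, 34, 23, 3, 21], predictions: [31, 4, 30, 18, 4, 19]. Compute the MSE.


Squared errors: (26-31)²=25, (9-4)²=25, (34-30)²=16, (23-18)²=25, (3-4)²=1, (21-19)²=4
Sum = 96
MSE = 96/6 = 16

16


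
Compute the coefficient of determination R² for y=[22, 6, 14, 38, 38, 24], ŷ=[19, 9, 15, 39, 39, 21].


ȳ = 23.6667
SS_res = Σ(y-ŷ)² = 30
SS_tot = Σ(y-ȳ)² = 819.33
R² = 1 - SS_res/SS_tot = 1 - 0.0366 = 0.9634

0.9634


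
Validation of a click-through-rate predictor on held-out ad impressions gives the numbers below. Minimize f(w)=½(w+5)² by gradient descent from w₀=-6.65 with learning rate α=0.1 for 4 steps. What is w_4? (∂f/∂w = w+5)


step 1: grad = -6.65+5 = -1.65; w = -6.65 - 0.1·(-1.65) = -6.485
step 2: grad = -6.485+5 = -1.485; w = -6.485 - 0.1·(-1.485) = -6.3365
step 3: grad = -6.3365+5 = -1.3365; w = -6.3365 - 0.1·(-1.3365) = -6.20285
step 4: grad = -6.20285+5 = -1.20285; w = -6.20285 - 0.1·(-1.20285) = -6.082565

-6.082565


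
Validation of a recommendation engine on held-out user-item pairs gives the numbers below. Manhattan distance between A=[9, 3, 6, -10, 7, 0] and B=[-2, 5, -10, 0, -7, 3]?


d = |9+ 2| + |3-5| + |6+ 10| + |-10-0| + |7+ 7| + |0-3|
  = 11 + 2 + 16 + 10 + 14 + 3
  = 56

56


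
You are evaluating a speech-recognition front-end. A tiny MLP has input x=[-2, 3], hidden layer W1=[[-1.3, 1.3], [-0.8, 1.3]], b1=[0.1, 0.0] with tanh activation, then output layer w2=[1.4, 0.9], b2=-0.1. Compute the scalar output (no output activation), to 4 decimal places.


z1[0] = (-1.3)·(-2) + (1.3)·(3) + 0.1 = 6.6
z1[1] = (-0.8)·(-2) + (1.3)·(3) + 0.0 = 5.5
h = tanh(z1) = [1.0, 1.0]
output = (1.4)·(1.0) + (0.9)·(1.0) - 0.1 = 2.2

2.2


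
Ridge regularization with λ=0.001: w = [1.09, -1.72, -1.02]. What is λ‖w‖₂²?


‖w‖₂² = (1.09)² + (-1.72)² + (-1.02)²
     = 1.1881 + 2.9584 + 1.0404
     = 5.1869
λ·‖w‖₂² = 0.001·5.1869 = 0.005187

0.005187


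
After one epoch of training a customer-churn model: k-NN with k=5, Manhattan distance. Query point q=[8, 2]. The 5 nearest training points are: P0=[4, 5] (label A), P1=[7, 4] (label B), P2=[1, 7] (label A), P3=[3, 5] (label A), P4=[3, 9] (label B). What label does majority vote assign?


d(q,P0) = 7  (label A)
d(q,P1) = 3  (label B)
d(q,P2) = 12  (label A)
d(q,P3) = 8  (label A)
d(q,P4) = 12  (label B)
Votes: A=3, B=2
Majority → A

A


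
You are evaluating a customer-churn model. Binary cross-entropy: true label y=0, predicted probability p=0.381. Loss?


BCE = -[y·ln(p) + (1-y)·ln(1-p)]
= -0 - 1·ln(1-0.381)
= -ln(0.619) = 0.4797

0.4797


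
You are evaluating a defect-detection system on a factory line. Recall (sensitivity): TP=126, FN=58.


Recall = TP/(TP+FN)
= 126/(126+58)
= 126/184 = 68.48%

68.48%


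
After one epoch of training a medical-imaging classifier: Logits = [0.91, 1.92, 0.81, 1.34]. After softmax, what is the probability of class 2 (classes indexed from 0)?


Exponentials: e^0.91=2.4843, e^1.92=6.821, e^0.81=2.2479, e^1.34=3.819
Sum = 15.3722
Softmax = [0.1616, 0.4437, 0.1462, 0.2484]
p[2] = 2.2479/15.3722 = 0.1462

0.1462


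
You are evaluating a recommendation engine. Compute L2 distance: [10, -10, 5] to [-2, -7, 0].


d = √((10+ 2)² + (-10+ 7)² + (5-0)²)
  = √(144 + 9 + 25)
  = √178 = 13.3417

13.3417


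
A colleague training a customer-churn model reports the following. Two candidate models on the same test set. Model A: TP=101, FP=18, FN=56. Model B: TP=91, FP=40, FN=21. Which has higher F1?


Model A: P=101/119=0.8487, R=101/157=0.6433, F1=2PR/(P+R)=2TP/(2TP+FP+FN)=202/276=0.7319
Model B: P=91/131=0.6947, R=91/112=0.8125, F1=2PR/(P+R)=2TP/(2TP+FP+FN)=182/243=0.749
0.7319 < 0.749 → Model B

Model B


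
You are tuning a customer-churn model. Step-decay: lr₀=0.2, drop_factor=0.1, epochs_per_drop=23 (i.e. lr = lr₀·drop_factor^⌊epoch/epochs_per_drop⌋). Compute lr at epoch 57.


n_drops = ⌊57/23⌋ = 2
lr = 0.2·0.1^2 = 0.2·0.01 = 0.002

0.002


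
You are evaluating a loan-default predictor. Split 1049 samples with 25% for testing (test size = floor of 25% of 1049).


Test = ⌊1049·25/100⌋ = 262
Train = 1049 - 262 = 787

Train: 787, Test: 262


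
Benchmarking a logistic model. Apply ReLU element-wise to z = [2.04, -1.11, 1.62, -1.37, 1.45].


ReLU(2.04) = max(0, 2.04) = 2.04
ReLU(-1.11) = max(0, -1.11) = 0.0
ReLU(1.62) = max(0, 1.62) = 1.62
ReLU(-1.37) = max(0, -1.37) = 0.0
ReLU(1.45) = max(0, 1.45) = 1.45
result = [2.04, 0.0, 1.62, 0.0, 1.45]

[2.04, 0.0, 1.62, 0.0, 1.45]


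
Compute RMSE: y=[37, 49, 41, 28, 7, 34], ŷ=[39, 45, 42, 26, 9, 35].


MSE = 30/6 = 5
RMSE = √(30/6) = 2.2361

2.2361


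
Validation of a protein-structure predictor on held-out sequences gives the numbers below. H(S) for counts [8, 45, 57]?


Probabilities: [8/110, 45/110, 57/110] ≈ [0.0727, 0.4091, 0.5182]
H = -((8/110)·log₂(8/110) + (45/110)·log₂(45/110) + (57/110)·log₂(57/110))
  = 1.294 bits

1.294 bits


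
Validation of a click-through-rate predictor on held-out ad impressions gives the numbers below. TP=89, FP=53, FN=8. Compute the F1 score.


Precision = 89/142 = 0.6268
Recall = 89/97 = 0.9175
F1 = 2·P·R/(P+R) = 2·TP/(2·TP+FP+FN) = 178/(178+53+8) = 178/239 = 0.7448

0.7448


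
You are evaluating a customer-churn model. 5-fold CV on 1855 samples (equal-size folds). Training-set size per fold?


Fold size = 1855/5 = 371
Training per fold = 1855 - 371 = 1484

1484


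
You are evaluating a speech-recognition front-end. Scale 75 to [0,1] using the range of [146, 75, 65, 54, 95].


min=54, max=146
(75-54)/(146-54) = 21/92 = 0.2283

0.2283


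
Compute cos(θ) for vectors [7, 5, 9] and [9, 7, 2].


A·B = 7·9 + 5·7 + 9·2 = 116
‖A‖ = √155 = 12.4499, ‖B‖ = √134 = 11.5758
cos = 116/(√155·√134) = 116/√20770 = 0.8049

0.8049


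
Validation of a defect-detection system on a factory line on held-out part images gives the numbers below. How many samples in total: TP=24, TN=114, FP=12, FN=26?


Total = TP + TN + FP + FN
= 24 + 114 + 12 + 26
= 176
(Predicted positive: 36, predicted negative: 140)

176


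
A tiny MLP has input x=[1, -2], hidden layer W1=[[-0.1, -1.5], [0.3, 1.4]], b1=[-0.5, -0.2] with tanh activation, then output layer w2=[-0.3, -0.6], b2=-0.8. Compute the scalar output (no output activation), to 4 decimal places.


z1[0] = (-0.1)·(1) + (-1.5)·(-2) - 0.5 = 2.4
z1[1] = (0.3)·(1) + (1.4)·(-2) - 0.2 = -2.7
h = tanh(z1) = [0.9837, -0.991]
output = (-0.3)·(0.9837) + (-0.6)·(-0.991) - 0.8 = -0.5005

-0.5005


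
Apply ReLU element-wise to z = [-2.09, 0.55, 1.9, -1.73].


ReLU(-2.09) = max(0, -2.09) = 0.0
ReLU(0.55) = max(0, 0.55) = 0.55
ReLU(1.9) = max(0, 1.9) = 1.9
ReLU(-1.73) = max(0, -1.73) = 0.0
result = [0.0, 0.55, 1.9, 0.0]

[0.0, 0.55, 1.9, 0.0]


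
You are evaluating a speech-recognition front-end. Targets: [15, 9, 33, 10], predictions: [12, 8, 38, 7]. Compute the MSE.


Squared errors: (15-12)²=9, (9-8)²=1, (33-38)²=25, (10-7)²=9
Sum = 44
MSE = 44/4 = 11

11


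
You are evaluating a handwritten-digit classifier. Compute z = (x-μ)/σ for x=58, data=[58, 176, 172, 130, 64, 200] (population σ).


μ = 133.3333, σ = 55.1563
z = (58 - 133.3333)/55.1563 = -1.3658

-1.3658


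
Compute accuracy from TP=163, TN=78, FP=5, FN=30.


Accuracy = (TP+TN)/(TP+TN+FP+FN)
= (163+78)/(276)
= 241/276 = 87.32%

87.32%


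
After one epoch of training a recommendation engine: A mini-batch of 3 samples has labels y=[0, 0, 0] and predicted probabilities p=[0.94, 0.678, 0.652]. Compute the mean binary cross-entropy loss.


L[0] = -ln(1-0.94) = -ln(0.06) = 2.8134
L[1] = -ln(1-0.678) = -ln(0.322) = 1.1332
L[2] = -ln(1-0.652) = -ln(0.348) = 1.0556
mean = (2.8134 + 1.1332 + 1.0556)/3 = 1.6674

1.6674


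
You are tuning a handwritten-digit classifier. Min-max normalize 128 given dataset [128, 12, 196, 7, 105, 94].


min=7, max=196
(128-7)/(196-7) = 121/189 = 0.6402

0.6402


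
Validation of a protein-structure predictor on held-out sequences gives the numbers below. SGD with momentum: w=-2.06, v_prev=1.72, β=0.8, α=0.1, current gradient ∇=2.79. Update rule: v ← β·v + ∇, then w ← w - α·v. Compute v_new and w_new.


v_new = 0.8·1.72 + 2.79 = 1.376 + 2.79 = 4.166
w_new = -2.06 - 0.1·4.166 = -2.06 - 0.4166 = -2.4766

v_new=4.166, w_new=-2.4766


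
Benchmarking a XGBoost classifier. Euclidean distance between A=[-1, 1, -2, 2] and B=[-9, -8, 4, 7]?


d = √((-1+ 9)² + (1+ 8)² + (-2-4)² + (2-7)²)
  = √(64 + 81 + 36 + 25)
  = √206 = 14.3527

14.3527


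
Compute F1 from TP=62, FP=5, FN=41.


Precision = 62/67 = 0.9254
Recall = 62/103 = 0.6019
F1 = 2·P·R/(P+R) = 2·TP/(2·TP+FP+FN) = 124/(124+5+41) = 124/170 = 0.7294

0.7294


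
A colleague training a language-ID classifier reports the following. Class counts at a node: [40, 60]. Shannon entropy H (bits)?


Probabilities: [40/100, 60/100] ≈ [0.4, 0.6]
H = -((40/100)·log₂(40/100) + (60/100)·log₂(60/100))
  = 0.971 bits

0.971 bits


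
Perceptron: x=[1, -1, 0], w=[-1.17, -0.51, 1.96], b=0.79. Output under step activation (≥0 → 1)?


z = (1)·(-1.17) + (-1)·(-0.51) + (0)·(1.96) + 0.79
  = 0.13
step(z) = 1 (z≥0)

1
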